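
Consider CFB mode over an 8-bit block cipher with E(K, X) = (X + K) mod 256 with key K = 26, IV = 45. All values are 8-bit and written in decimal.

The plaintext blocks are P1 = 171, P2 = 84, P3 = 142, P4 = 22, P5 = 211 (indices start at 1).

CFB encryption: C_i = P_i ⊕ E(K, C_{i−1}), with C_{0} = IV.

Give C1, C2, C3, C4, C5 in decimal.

C1 = 236, C2 = 82, C3 = 226, C4 = 234, C5 = 215

C1: E(K, 45) = 71; 171 ⊕ 71 = 236.
C2: E(K, 236) = 6; 84 ⊕ 6 = 82.
C3: E(K, 82) = 108; 142 ⊕ 108 = 226.
C4: E(K, 226) = 252; 22 ⊕ 252 = 234.
C5: E(K, 234) = 4; 211 ⊕ 4 = 215.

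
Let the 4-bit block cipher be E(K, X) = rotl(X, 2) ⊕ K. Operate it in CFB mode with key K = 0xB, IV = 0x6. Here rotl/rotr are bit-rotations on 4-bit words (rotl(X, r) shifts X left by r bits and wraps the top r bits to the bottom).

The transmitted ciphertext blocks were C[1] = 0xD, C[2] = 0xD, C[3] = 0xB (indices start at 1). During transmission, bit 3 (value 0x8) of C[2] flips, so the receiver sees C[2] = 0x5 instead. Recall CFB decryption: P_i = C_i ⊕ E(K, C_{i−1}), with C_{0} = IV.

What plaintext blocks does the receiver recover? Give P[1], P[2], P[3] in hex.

Only C[2] changed, to 0x5. In CFB, a change in C_i flips the same bit in P_i and garbles P_{i+1}. Decrypting the received ciphertext:
P[1]: E(K, 0x6) = 0x2; 0xD ⊕ 0x2 = 0xF.
P[2]: E(K, 0xD) = 0xC; 0x5 ⊕ 0xC = 0x9.
P[3]: E(K, 0x5) = 0xE; 0xB ⊕ 0xE = 0x5.
Blocks that differ from the original plaintext: P[2], P[3].

P[1] = 0xF, P[2] = 0x9, P[3] = 0x5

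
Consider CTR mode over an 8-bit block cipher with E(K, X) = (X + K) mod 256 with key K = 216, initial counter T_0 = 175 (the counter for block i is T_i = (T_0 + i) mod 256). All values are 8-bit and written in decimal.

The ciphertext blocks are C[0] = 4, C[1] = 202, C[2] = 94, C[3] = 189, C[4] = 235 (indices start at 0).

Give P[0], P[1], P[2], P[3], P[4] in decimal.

P[0] = 131, P[1] = 66, P[2] = 215, P[3] = 55, P[4] = 96

CTR decryption: S_i = E(K, T_i) where T_i is the counter for block i; P_i = C_i ⊕ S_i.
P[0]: T = 175, S = E(K, T) = 135; 4 ⊕ 135 = 131.
P[1]: T = 176, S = E(K, T) = 136; 202 ⊕ 136 = 66.
P[2]: T = 177, S = E(K, T) = 137; 94 ⊕ 137 = 215.
P[3]: T = 178, S = E(K, T) = 138; 189 ⊕ 138 = 55.
P[4]: T = 179, S = E(K, T) = 139; 235 ⊕ 139 = 96.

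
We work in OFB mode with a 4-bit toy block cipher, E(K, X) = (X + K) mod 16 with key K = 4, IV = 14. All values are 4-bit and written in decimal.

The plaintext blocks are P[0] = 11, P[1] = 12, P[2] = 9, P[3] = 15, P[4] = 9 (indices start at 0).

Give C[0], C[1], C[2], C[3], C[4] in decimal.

C[0] = 9, C[1] = 10, C[2] = 3, C[3] = 1, C[4] = 11

OFB encryption: S_i = E(K, S_{i−1}) with S_{−1} = IV; C_i = P_i ⊕ S_i.
C[0]: S = E(K, 14) = 2; 11 ⊕ 2 = 9.
C[1]: S = E(K, 2) = 6; 12 ⊕ 6 = 10.
C[2]: S = E(K, 6) = 10; 9 ⊕ 10 = 3.
C[3]: S = E(K, 10) = 14; 15 ⊕ 14 = 1.
C[4]: S = E(K, 14) = 2; 9 ⊕ 2 = 11.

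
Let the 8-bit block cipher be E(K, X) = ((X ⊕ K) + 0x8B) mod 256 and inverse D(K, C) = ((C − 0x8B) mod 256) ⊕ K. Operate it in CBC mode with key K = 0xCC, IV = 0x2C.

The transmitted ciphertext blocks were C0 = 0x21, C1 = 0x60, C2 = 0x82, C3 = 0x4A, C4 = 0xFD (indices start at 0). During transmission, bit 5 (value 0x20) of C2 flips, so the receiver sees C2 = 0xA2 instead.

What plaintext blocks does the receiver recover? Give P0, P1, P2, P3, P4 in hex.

P0 = 0x76, P1 = 0x38, P2 = 0xBB, P3 = 0xD1, P4 = 0xF4

CBC decryption: P_i = D(K, C_i) ⊕ C_{i−1}, with C_{−1} = IV.
Only C2 changed, to 0xA2. In CBC, a change in C_i garbles P_i and flips the same bit in P_{i+1}. Decrypting the received ciphertext:
P0: D(K, 0x21) = 0x5A; 0x5A ⊕ 0x2C = 0x76.
P1: D(K, 0x60) = 0x19; 0x19 ⊕ 0x21 = 0x38.
P2: D(K, 0xA2) = 0xDB; 0xDB ⊕ 0x60 = 0xBB.
P3: D(K, 0x4A) = 0x73; 0x73 ⊕ 0xA2 = 0xD1.
P4: D(K, 0xFD) = 0xBE; 0xBE ⊕ 0x4A = 0xF4.
Blocks that differ from the original plaintext: P2, P3.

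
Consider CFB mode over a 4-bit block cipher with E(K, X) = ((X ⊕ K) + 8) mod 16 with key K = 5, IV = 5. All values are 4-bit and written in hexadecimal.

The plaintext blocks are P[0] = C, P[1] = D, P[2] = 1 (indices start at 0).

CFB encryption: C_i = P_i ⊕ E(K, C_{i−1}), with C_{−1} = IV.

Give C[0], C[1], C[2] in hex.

C[0] = 4, C[1] = 4, C[2] = 8

C[0]: E(K, 5) = 8; C ⊕ 8 = 4.
C[1]: E(K, 4) = 9; D ⊕ 9 = 4.
C[2]: E(K, 4) = 9; 1 ⊕ 9 = 8.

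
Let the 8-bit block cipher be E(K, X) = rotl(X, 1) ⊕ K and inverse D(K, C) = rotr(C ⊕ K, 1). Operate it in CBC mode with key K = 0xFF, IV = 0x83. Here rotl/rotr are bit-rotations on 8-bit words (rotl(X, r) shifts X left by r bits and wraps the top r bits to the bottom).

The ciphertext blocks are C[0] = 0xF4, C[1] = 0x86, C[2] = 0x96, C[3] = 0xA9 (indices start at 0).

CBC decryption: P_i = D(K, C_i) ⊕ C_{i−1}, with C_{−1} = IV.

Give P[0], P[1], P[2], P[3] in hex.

P[0] = 0x06, P[1] = 0x48, P[2] = 0x32, P[3] = 0xBD

P[0]: D(K, 0xF4) = 0x85; 0x85 ⊕ 0x83 = 0x06.
P[1]: D(K, 0x86) = 0xBC; 0xBC ⊕ 0xF4 = 0x48.
P[2]: D(K, 0x96) = 0xB4; 0xB4 ⊕ 0x86 = 0x32.
P[3]: D(K, 0xA9) = 0x2B; 0x2B ⊕ 0x96 = 0xBD.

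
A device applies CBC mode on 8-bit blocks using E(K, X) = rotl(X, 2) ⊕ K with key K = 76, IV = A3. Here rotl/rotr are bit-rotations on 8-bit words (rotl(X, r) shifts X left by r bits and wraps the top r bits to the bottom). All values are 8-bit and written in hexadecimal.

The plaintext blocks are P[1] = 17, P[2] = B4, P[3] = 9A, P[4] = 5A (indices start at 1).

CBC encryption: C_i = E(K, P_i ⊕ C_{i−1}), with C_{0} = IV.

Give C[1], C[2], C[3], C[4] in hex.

C[1] = A4, C[2] = 36, C[3] = C4, C[4] = 0C

C[1]: P[1] ⊕ A3 = B4; E(K, B4) = A4.
C[2]: P[2] ⊕ A4 = 10; E(K, 10) = 36.
C[3]: P[3] ⊕ 36 = AC; E(K, AC) = C4.
C[4]: P[4] ⊕ C4 = 9E; E(K, 9E) = 0C.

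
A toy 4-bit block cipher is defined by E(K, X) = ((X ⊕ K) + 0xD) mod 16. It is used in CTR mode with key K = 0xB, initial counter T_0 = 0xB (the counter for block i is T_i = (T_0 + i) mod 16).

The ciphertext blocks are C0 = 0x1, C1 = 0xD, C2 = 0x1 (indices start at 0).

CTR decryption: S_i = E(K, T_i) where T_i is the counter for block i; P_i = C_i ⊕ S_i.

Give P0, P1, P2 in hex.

P0 = 0xC, P1 = 0x9, P2 = 0x2

P0: T = 0xB, S = E(K, T) = 0xD; 0x1 ⊕ 0xD = 0xC.
P1: T = 0xC, S = E(K, T) = 0x4; 0xD ⊕ 0x4 = 0x9.
P2: T = 0xD, S = E(K, T) = 0x3; 0x1 ⊕ 0x3 = 0x2.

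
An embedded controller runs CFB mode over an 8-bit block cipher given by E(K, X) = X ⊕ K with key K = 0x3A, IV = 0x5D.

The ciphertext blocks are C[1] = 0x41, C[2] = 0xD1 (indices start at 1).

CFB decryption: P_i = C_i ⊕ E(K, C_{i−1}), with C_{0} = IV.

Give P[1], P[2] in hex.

P[1]: E(K, 0x5D) = 0x67; 0x41 ⊕ 0x67 = 0x26.
P[2]: E(K, 0x41) = 0x7B; 0xD1 ⊕ 0x7B = 0xAA.

P[1] = 0x26, P[2] = 0xAA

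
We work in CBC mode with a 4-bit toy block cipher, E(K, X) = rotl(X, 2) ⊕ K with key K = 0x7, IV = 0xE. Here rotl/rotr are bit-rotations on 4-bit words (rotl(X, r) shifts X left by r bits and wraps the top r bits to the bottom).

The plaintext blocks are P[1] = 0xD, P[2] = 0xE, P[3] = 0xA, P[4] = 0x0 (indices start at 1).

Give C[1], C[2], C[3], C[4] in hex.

CBC encryption: C_i = E(K, P_i ⊕ C_{i−1}), with C_{0} = IV.
C[1]: P[1] ⊕ 0xE = 0x3; E(K, 0x3) = 0xB.
C[2]: P[2] ⊕ 0xB = 0x5; E(K, 0x5) = 0x2.
C[3]: P[3] ⊕ 0x2 = 0x8; E(K, 0x8) = 0x5.
C[4]: P[4] ⊕ 0x5 = 0x5; E(K, 0x5) = 0x2.

C[1] = 0xB, C[2] = 0x2, C[3] = 0x5, C[4] = 0x2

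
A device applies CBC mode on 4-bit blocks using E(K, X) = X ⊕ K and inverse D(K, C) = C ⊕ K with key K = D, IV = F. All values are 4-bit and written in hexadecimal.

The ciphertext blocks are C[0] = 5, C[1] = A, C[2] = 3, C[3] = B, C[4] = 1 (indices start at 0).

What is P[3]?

P[3] = 5

CBC decryption: P_i = D(K, C_i) ⊕ C_{i−1}, with C_{−1} = IV.
P[3]: D(K, B) = 6; 6 ⊕ 3 = 5.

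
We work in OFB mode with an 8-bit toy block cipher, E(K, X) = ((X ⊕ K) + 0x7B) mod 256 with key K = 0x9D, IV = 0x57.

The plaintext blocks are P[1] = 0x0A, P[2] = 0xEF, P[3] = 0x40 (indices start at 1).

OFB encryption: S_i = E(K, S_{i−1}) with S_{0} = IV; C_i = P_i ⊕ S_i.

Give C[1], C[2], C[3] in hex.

C[1] = 0x4F, C[2] = 0xBC, C[3] = 0x09

C[1]: S = E(K, 0x57) = 0x45; 0x0A ⊕ 0x45 = 0x4F.
C[2]: S = E(K, 0x45) = 0x53; 0xEF ⊕ 0x53 = 0xBC.
C[3]: S = E(K, 0x53) = 0x49; 0x40 ⊕ 0x49 = 0x09.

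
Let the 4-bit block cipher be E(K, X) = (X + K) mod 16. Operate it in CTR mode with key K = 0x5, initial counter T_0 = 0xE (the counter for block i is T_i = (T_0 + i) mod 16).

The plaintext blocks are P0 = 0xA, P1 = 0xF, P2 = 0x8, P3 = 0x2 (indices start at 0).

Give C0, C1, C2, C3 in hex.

CTR encryption: S_i = E(K, T_i) where T_i is the counter for block i; C_i = P_i ⊕ S_i.
C0: T = 0xE, S = E(K, T) = 0x3; 0xA ⊕ 0x3 = 0x9.
C1: T = 0xF, S = E(K, T) = 0x4; 0xF ⊕ 0x4 = 0xB.
C2: T = 0x0, S = E(K, T) = 0x5; 0x8 ⊕ 0x5 = 0xD.
C3: T = 0x1, S = E(K, T) = 0x6; 0x2 ⊕ 0x6 = 0x4.

C0 = 0x9, C1 = 0xB, C2 = 0xD, C3 = 0x4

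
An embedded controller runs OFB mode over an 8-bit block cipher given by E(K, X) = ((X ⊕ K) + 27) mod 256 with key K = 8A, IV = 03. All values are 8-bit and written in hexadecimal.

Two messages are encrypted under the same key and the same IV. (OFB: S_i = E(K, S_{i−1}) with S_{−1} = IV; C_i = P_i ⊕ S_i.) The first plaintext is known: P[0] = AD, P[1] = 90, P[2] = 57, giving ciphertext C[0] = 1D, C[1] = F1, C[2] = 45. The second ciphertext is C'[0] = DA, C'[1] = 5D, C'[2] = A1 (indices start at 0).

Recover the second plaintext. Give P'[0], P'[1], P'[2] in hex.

P'[0] = 6A, P'[1] = 3C, P'[2] = B3

In OFB with a reused IV, both messages share the same keystream S_i, so C_i ⊕ C'_i = P_i ⊕ P'_i and thus P'_i = P_i ⊕ C_i ⊕ C'_i.
P'[0]: AD ⊕ 1D ⊕ DA = 6A.
P'[1]: 90 ⊕ F1 ⊕ 5D = 3C.
P'[2]: 57 ⊕ 45 ⊕ A1 = B3.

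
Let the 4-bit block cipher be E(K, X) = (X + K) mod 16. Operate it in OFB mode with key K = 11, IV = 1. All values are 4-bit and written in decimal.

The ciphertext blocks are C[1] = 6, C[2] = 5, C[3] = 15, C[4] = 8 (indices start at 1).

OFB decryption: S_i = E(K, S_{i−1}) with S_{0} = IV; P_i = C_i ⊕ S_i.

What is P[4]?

P[1]: S = E(K, 1) = 12; 6 ⊕ 12 = 10.
P[2]: S = E(K, 12) = 7; 5 ⊕ 7 = 2.
P[3]: S = E(K, 7) = 2; 15 ⊕ 2 = 13.
P[4]: S = E(K, 2) = 13; 8 ⊕ 13 = 5.

P[4] = 5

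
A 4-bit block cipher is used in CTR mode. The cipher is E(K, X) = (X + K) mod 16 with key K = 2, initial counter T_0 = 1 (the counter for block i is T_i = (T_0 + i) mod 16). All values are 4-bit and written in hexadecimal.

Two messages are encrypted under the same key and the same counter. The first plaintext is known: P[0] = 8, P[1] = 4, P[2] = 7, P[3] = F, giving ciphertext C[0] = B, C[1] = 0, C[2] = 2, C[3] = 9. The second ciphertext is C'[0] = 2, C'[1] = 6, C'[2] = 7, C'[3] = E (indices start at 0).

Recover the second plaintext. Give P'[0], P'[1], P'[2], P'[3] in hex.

In CTR with a reused counter, both messages share the same keystream S_i, so C_i ⊕ C'_i = P_i ⊕ P'_i and thus P'_i = P_i ⊕ C_i ⊕ C'_i.
P'[0]: 8 ⊕ B ⊕ 2 = 1.
P'[1]: 4 ⊕ 0 ⊕ 6 = 2.
P'[2]: 7 ⊕ 2 ⊕ 7 = 2.
P'[3]: F ⊕ 9 ⊕ E = 8.

P'[0] = 1, P'[1] = 2, P'[2] = 2, P'[3] = 8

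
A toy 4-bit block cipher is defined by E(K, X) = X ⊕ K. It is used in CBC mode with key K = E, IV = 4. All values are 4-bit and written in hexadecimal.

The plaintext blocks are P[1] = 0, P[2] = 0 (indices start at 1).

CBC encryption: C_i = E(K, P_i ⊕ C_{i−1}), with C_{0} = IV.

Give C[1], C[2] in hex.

C[1] = A, C[2] = 4

C[1]: P[1] ⊕ 4 = 4; E(K, 4) = A.
C[2]: P[2] ⊕ A = A; E(K, A) = 4.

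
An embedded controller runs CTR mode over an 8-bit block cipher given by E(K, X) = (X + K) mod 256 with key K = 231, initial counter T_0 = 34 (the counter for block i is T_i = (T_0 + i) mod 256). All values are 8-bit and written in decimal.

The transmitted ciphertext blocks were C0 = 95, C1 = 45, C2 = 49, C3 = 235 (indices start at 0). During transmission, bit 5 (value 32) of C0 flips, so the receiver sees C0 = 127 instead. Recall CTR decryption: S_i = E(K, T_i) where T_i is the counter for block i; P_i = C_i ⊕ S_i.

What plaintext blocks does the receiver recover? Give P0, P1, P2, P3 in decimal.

P0 = 118, P1 = 39, P2 = 58, P3 = 231

Only C0 changed, to 127. In CTR, a change in C_i flips the same bit in P_i only; the keystream is unaffected. Decrypting the received ciphertext:
P0: T = 34, S = E(K, T) = 9; 127 ⊕ 9 = 118.
P1: T = 35, S = E(K, T) = 10; 45 ⊕ 10 = 39.
P2: T = 36, S = E(K, T) = 11; 49 ⊕ 11 = 58.
P3: T = 37, S = E(K, T) = 12; 235 ⊕ 12 = 231.
Blocks that differ from the original plaintext: P0.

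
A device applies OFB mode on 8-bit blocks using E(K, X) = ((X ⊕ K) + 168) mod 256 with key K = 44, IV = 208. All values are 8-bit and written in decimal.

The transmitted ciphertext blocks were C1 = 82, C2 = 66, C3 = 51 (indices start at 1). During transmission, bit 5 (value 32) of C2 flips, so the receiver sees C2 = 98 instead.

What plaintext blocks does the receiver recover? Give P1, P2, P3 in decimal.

P1 = 246, P2 = 82, P3 = 247

OFB decryption: S_i = E(K, S_{i−1}) with S_{0} = IV; P_i = C_i ⊕ S_i.
Only C2 changed, to 98. In OFB, a change in C_i flips the same bit in P_i only; the keystream is unaffected. Decrypting the received ciphertext:
P1: S = E(K, 208) = 164; 82 ⊕ 164 = 246.
P2: S = E(K, 164) = 48; 98 ⊕ 48 = 82.
P3: S = E(K, 48) = 196; 51 ⊕ 196 = 247.
Blocks that differ from the original plaintext: P2.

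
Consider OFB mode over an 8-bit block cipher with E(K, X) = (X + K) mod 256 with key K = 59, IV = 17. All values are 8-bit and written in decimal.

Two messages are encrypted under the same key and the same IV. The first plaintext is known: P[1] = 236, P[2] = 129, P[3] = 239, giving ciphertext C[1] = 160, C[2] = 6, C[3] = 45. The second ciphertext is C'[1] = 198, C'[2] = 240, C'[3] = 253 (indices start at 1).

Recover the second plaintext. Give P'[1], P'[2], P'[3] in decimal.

In OFB with a reused IV, both messages share the same keystream S_i, so C_i ⊕ C'_i = P_i ⊕ P'_i and thus P'_i = P_i ⊕ C_i ⊕ C'_i.
P'[1]: 236 ⊕ 160 ⊕ 198 = 138.
P'[2]: 129 ⊕ 6 ⊕ 240 = 119.
P'[3]: 239 ⊕ 45 ⊕ 253 = 63.

P'[1] = 138, P'[2] = 119, P'[3] = 63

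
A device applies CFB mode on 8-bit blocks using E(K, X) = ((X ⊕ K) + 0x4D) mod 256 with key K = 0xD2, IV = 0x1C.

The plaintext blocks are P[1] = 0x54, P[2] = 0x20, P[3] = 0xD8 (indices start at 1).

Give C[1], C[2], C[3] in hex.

CFB encryption: C_i = P_i ⊕ E(K, C_{i−1}), with C_{0} = IV.
C[1]: E(K, 0x1C) = 0x1B; 0x54 ⊕ 0x1B = 0x4F.
C[2]: E(K, 0x4F) = 0xEA; 0x20 ⊕ 0xEA = 0xCA.
C[3]: E(K, 0xCA) = 0x65; 0xD8 ⊕ 0x65 = 0xBD.

C[1] = 0x4F, C[2] = 0xCA, C[3] = 0xBD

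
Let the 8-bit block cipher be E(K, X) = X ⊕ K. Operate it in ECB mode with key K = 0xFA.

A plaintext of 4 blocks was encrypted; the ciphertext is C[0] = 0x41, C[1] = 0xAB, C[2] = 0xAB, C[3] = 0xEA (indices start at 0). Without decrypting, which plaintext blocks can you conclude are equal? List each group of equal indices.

ECB encrypts each block independently with the same key, so equal ciphertext blocks imply equal plaintext blocks.
C[1] = C[2] = 0xAB, so P[1] = P[2].

P[1] = P[2]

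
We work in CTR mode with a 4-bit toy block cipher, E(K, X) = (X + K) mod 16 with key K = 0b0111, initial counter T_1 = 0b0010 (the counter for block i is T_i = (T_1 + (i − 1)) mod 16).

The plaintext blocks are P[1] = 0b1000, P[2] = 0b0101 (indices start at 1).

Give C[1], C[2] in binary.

C[1] = 0b0001, C[2] = 0b1111

CTR encryption: S_i = E(K, T_i) where T_i is the counter for block i; C_i = P_i ⊕ S_i.
C[1]: T = 0b0010, S = E(K, T) = 0b1001; 0b1000 ⊕ 0b1001 = 0b0001.
C[2]: T = 0b0011, S = E(K, T) = 0b1010; 0b0101 ⊕ 0b1010 = 0b1111.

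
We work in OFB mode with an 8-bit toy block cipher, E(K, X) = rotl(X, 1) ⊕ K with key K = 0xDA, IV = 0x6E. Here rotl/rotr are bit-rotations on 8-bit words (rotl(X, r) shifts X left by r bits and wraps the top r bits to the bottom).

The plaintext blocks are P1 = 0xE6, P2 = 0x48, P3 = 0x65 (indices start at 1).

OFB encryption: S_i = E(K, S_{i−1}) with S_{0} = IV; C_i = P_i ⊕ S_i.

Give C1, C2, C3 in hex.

C1: S = E(K, 0x6E) = 0x06; 0xE6 ⊕ 0x06 = 0xE0.
C2: S = E(K, 0x06) = 0xD6; 0x48 ⊕ 0xD6 = 0x9E.
C3: S = E(K, 0xD6) = 0x77; 0x65 ⊕ 0x77 = 0x12.

C1 = 0xE0, C2 = 0x9E, C3 = 0x12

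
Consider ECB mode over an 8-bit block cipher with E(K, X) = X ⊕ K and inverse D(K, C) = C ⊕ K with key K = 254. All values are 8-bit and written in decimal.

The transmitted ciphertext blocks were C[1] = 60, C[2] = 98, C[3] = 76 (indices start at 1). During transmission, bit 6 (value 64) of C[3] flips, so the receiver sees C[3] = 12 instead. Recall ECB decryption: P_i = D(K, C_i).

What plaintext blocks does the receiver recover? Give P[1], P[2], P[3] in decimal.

Only C[3] changed, to 12. In ECB, a change in C_i affects only P_i. Decrypting the received ciphertext:
P[1]: D(K, 60) = 194.
P[2]: D(K, 98) = 156.
P[3]: D(K, 12) = 242.
Blocks that differ from the original plaintext: P[3].

P[1] = 194, P[2] = 156, P[3] = 242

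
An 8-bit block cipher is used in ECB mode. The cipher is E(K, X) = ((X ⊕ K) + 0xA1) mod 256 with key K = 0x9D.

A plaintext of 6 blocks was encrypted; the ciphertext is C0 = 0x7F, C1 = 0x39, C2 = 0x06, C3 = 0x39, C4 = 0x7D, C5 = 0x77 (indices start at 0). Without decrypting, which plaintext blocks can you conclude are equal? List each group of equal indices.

P1 = P3

ECB encrypts each block independently with the same key, so equal ciphertext blocks imply equal plaintext blocks.
C1 = C3 = 0x39, so P1 = P3.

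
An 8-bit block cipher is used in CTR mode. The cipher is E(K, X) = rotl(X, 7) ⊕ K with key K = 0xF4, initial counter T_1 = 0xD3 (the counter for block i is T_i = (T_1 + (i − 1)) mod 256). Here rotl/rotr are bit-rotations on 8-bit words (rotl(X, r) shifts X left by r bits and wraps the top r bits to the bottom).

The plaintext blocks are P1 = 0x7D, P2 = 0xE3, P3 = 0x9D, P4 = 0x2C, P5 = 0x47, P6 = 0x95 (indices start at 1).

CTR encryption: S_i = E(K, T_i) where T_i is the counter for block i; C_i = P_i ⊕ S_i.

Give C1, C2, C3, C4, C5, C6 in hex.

C1 = 0x60, C2 = 0x7D, C3 = 0x83, C4 = 0xB3, C5 = 0x58, C6 = 0x0D

C1: T = 0xD3, S = E(K, T) = 0x1D; 0x7D ⊕ 0x1D = 0x60.
C2: T = 0xD4, S = E(K, T) = 0x9E; 0xE3 ⊕ 0x9E = 0x7D.
C3: T = 0xD5, S = E(K, T) = 0x1E; 0x9D ⊕ 0x1E = 0x83.
C4: T = 0xD6, S = E(K, T) = 0x9F; 0x2C ⊕ 0x9F = 0xB3.
C5: T = 0xD7, S = E(K, T) = 0x1F; 0x47 ⊕ 0x1F = 0x58.
C6: T = 0xD8, S = E(K, T) = 0x98; 0x95 ⊕ 0x98 = 0x0D.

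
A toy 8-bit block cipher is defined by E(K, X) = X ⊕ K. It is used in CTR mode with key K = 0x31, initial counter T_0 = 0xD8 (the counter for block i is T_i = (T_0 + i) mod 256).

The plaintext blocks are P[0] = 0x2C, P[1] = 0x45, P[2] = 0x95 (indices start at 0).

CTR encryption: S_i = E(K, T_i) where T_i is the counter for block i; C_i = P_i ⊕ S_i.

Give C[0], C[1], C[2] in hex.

C[0]: T = 0xD8, S = E(K, T) = 0xE9; 0x2C ⊕ 0xE9 = 0xC5.
C[1]: T = 0xD9, S = E(K, T) = 0xE8; 0x45 ⊕ 0xE8 = 0xAD.
C[2]: T = 0xDA, S = E(K, T) = 0xEB; 0x95 ⊕ 0xEB = 0x7E.

C[0] = 0xC5, C[1] = 0xAD, C[2] = 0x7E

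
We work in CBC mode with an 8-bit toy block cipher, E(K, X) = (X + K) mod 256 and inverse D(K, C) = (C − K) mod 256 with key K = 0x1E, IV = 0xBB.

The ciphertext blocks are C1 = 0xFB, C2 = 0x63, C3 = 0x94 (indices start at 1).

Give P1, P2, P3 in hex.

CBC decryption: P_i = D(K, C_i) ⊕ C_{i−1}, with C_{0} = IV.
P1: D(K, 0xFB) = 0xDD; 0xDD ⊕ 0xBB = 0x66.
P2: D(K, 0x63) = 0x45; 0x45 ⊕ 0xFB = 0xBE.
P3: D(K, 0x94) = 0x76; 0x76 ⊕ 0x63 = 0x15.

P1 = 0x66, P2 = 0xBE, P3 = 0x15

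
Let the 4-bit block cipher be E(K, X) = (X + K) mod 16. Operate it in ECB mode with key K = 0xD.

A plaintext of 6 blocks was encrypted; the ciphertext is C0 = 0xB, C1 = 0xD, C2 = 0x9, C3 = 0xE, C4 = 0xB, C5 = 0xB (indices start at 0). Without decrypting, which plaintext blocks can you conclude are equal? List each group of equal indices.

P0 = P4 = P5

ECB encrypts each block independently with the same key, so equal ciphertext blocks imply equal plaintext blocks.
C0 = C4 = C5 = 0xB, so P0 = P4 = P5.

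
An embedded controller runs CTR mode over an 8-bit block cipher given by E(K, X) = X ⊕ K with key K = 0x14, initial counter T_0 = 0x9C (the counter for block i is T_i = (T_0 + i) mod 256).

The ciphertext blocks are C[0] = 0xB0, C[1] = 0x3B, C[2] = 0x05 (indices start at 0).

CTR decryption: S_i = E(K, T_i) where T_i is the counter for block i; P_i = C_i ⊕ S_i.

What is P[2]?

P[2]: T = 0x9E, S = E(K, T) = 0x8A; 0x05 ⊕ 0x8A = 0x8F.

P[2] = 0x8F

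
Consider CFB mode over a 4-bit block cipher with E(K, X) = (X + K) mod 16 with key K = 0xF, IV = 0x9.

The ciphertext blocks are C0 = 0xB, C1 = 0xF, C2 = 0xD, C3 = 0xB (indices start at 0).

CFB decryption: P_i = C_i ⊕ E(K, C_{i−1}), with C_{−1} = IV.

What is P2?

P2 = 0x3

P2: E(K, 0xF) = 0xE; 0xD ⊕ 0xE = 0x3.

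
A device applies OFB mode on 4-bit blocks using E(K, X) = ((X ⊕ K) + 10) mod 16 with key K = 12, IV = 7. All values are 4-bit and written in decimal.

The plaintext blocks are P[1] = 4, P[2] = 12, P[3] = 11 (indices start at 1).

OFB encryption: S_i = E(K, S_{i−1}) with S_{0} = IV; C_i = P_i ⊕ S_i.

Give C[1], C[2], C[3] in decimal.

C[1] = 1, C[2] = 15, C[3] = 2

C[1]: S = E(K, 7) = 5; 4 ⊕ 5 = 1.
C[2]: S = E(K, 5) = 3; 12 ⊕ 3 = 15.
C[3]: S = E(K, 3) = 9; 11 ⊕ 9 = 2.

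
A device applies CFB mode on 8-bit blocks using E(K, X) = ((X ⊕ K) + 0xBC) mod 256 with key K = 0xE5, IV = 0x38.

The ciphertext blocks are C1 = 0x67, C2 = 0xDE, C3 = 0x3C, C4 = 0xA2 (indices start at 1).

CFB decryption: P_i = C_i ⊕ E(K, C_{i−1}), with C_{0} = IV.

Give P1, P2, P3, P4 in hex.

P1 = 0xFE, P2 = 0xE0, P3 = 0xCB, P4 = 0x37

P1: E(K, 0x38) = 0x99; 0x67 ⊕ 0x99 = 0xFE.
P2: E(K, 0x67) = 0x3E; 0xDE ⊕ 0x3E = 0xE0.
P3: E(K, 0xDE) = 0xF7; 0x3C ⊕ 0xF7 = 0xCB.
P4: E(K, 0x3C) = 0x95; 0xA2 ⊕ 0x95 = 0x37.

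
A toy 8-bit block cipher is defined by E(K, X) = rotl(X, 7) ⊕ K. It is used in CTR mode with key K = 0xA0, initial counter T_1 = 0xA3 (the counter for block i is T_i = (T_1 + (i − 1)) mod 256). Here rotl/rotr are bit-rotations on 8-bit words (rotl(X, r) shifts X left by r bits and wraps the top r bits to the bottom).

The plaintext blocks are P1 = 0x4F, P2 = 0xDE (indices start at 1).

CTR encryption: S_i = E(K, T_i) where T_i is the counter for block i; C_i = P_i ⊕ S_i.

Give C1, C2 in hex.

C1 = 0x3E, C2 = 0x2C

C1: T = 0xA3, S = E(K, T) = 0x71; 0x4F ⊕ 0x71 = 0x3E.
C2: T = 0xA4, S = E(K, T) = 0xF2; 0xDE ⊕ 0xF2 = 0x2C.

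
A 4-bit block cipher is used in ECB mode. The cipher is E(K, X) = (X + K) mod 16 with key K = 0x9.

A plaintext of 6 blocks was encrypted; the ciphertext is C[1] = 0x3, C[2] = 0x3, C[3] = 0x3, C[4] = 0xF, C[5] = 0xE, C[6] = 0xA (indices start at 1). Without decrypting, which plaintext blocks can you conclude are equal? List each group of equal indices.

P[1] = P[2] = P[3]

ECB encrypts each block independently with the same key, so equal ciphertext blocks imply equal plaintext blocks.
C[1] = C[2] = C[3] = 0x3, so P[1] = P[2] = P[3].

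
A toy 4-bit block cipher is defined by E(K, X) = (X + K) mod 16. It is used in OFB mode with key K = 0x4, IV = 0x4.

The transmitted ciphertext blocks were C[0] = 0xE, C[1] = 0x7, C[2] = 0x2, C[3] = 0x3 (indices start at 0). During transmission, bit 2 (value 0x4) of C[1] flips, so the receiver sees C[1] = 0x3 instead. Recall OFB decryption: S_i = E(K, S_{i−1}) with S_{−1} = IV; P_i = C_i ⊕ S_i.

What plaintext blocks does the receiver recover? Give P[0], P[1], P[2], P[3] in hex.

Only C[1] changed, to 0x3. In OFB, a change in C_i flips the same bit in P_i only; the keystream is unaffected. Decrypting the received ciphertext:
P[0]: S = E(K, 0x4) = 0x8; 0xE ⊕ 0x8 = 0x6.
P[1]: S = E(K, 0x8) = 0xC; 0x3 ⊕ 0xC = 0xF.
P[2]: S = E(K, 0xC) = 0x0; 0x2 ⊕ 0x0 = 0x2.
P[3]: S = E(K, 0x0) = 0x4; 0x3 ⊕ 0x4 = 0x7.
Blocks that differ from the original plaintext: P[1].

P[0] = 0x6, P[1] = 0xF, P[2] = 0x2, P[3] = 0x7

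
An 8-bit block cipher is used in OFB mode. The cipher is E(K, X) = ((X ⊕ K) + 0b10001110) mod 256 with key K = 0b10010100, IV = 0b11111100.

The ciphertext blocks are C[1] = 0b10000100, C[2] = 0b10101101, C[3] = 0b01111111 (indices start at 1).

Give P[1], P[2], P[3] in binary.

P[1] = 0b01110010, P[2] = 0b01011101, P[3] = 0b10001101

OFB decryption: S_i = E(K, S_{i−1}) with S_{0} = IV; P_i = C_i ⊕ S_i.
P[1]: S = E(K, 0b11111100) = 0b11110110; 0b10000100 ⊕ 0b11110110 = 0b01110010.
P[2]: S = E(K, 0b11110110) = 0b11110000; 0b10101101 ⊕ 0b11110000 = 0b01011101.
P[3]: S = E(K, 0b11110000) = 0b11110010; 0b01111111 ⊕ 0b11110010 = 0b10001101.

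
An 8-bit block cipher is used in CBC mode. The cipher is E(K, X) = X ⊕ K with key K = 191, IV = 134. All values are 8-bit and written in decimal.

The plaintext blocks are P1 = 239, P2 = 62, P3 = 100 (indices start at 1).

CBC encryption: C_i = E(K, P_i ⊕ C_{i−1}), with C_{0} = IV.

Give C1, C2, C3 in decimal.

C1 = 214, C2 = 87, C3 = 140

C1: P1 ⊕ 134 = 105; E(K, 105) = 214.
C2: P2 ⊕ 214 = 232; E(K, 232) = 87.
C3: P3 ⊕ 87 = 51; E(K, 51) = 140.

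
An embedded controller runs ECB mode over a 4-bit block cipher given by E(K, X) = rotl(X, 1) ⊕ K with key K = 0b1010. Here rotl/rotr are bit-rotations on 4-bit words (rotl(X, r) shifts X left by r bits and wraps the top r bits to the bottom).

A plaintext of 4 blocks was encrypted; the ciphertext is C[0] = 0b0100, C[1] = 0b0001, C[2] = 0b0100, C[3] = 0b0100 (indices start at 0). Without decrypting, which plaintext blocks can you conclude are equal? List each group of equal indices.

P[0] = P[2] = P[3]

ECB encrypts each block independently with the same key, so equal ciphertext blocks imply equal plaintext blocks.
C[0] = C[2] = C[3] = 0b0100, so P[0] = P[2] = P[3].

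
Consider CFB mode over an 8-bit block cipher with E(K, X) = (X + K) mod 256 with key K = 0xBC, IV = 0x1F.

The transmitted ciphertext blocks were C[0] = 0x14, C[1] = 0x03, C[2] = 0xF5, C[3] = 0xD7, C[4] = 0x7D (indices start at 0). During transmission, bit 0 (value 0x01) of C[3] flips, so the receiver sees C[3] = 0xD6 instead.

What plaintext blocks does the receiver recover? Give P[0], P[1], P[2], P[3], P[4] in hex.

P[0] = 0xCF, P[1] = 0xD3, P[2] = 0x4A, P[3] = 0x67, P[4] = 0xEF

CFB decryption: P_i = C_i ⊕ E(K, C_{i−1}), with C_{−1} = IV.
Only C[3] changed, to 0xD6. In CFB, a change in C_i flips the same bit in P_i and garbles P_{i+1}. Decrypting the received ciphertext:
P[0]: E(K, 0x1F) = 0xDB; 0x14 ⊕ 0xDB = 0xCF.
P[1]: E(K, 0x14) = 0xD0; 0x03 ⊕ 0xD0 = 0xD3.
P[2]: E(K, 0x03) = 0xBF; 0xF5 ⊕ 0xBF = 0x4A.
P[3]: E(K, 0xF5) = 0xB1; 0xD6 ⊕ 0xB1 = 0x67.
P[4]: E(K, 0xD6) = 0x92; 0x7D ⊕ 0x92 = 0xEF.
Blocks that differ from the original plaintext: P[3], P[4].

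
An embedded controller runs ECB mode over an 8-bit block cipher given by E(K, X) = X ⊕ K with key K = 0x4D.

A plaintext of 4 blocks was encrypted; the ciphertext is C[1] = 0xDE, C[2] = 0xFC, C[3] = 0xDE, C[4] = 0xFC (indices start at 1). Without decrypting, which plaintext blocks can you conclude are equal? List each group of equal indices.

P[1] = P[3]; P[2] = P[4]

ECB encrypts each block independently with the same key, so equal ciphertext blocks imply equal plaintext blocks.
C[1] = C[3] = 0xDE, so P[1] = P[3].
C[2] = C[4] = 0xFC, so P[2] = P[4].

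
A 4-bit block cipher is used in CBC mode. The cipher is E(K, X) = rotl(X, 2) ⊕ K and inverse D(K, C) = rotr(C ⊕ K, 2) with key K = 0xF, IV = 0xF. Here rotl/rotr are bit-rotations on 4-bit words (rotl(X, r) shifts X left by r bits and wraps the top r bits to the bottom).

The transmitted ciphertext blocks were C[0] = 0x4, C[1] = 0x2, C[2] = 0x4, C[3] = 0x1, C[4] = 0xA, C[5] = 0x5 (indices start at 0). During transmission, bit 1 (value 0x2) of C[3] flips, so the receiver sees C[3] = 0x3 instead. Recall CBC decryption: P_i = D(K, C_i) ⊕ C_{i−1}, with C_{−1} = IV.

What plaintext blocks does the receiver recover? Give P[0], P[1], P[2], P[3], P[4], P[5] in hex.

P[0] = 0x1, P[1] = 0x3, P[2] = 0xC, P[3] = 0x7, P[4] = 0x6, P[5] = 0x0

Only C[3] changed, to 0x3. In CBC, a change in C_i garbles P_i and flips the same bit in P_{i+1}. Decrypting the received ciphertext:
P[0]: D(K, 0x4) = 0xE; 0xE ⊕ 0xF = 0x1.
P[1]: D(K, 0x2) = 0x7; 0x7 ⊕ 0x4 = 0x3.
P[2]: D(K, 0x4) = 0xE; 0xE ⊕ 0x2 = 0xC.
P[3]: D(K, 0x3) = 0x3; 0x3 ⊕ 0x4 = 0x7.
P[4]: D(K, 0xA) = 0x5; 0x5 ⊕ 0x3 = 0x6.
P[5]: D(K, 0x5) = 0xA; 0xA ⊕ 0xA = 0x0.
Blocks that differ from the original plaintext: P[3], P[4].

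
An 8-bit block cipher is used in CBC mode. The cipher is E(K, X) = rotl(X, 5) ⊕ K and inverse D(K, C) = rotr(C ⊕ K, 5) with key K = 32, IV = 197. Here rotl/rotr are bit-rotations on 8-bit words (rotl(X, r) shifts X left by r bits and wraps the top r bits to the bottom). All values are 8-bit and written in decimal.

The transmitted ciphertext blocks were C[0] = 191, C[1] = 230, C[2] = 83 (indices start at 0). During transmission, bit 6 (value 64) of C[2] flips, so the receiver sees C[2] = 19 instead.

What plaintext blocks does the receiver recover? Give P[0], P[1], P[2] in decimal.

P[0] = 57, P[1] = 137, P[2] = 127

CBC decryption: P_i = D(K, C_i) ⊕ C_{i−1}, with C_{−1} = IV.
Only C[2] changed, to 19. In CBC, a change in C_i garbles P_i and flips the same bit in P_{i+1}. Decrypting the received ciphertext:
P[0]: D(K, 191) = 252; 252 ⊕ 197 = 57.
P[1]: D(K, 230) = 54; 54 ⊕ 191 = 137.
P[2]: D(K, 19) = 153; 153 ⊕ 230 = 127.
Blocks that differ from the original plaintext: P[2].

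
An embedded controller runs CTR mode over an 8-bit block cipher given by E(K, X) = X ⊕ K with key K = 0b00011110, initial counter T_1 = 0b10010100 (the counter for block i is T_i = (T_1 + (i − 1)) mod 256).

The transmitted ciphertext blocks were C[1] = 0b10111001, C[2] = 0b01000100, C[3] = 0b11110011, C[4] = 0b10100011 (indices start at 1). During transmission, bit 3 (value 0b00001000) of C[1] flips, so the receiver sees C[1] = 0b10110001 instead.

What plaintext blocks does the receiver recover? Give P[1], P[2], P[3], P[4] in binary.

P[1] = 0b00111011, P[2] = 0b11001111, P[3] = 0b01111011, P[4] = 0b00101010

CTR decryption: S_i = E(K, T_i) where T_i is the counter for block i; P_i = C_i ⊕ S_i.
Only C[1] changed, to 0b10110001. In CTR, a change in C_i flips the same bit in P_i only; the keystream is unaffected. Decrypting the received ciphertext:
P[1]: T = 0b10010100, S = E(K, T) = 0b10001010; 0b10110001 ⊕ 0b10001010 = 0b00111011.
P[2]: T = 0b10010101, S = E(K, T) = 0b10001011; 0b01000100 ⊕ 0b10001011 = 0b11001111.
P[3]: T = 0b10010110, S = E(K, T) = 0b10001000; 0b11110011 ⊕ 0b10001000 = 0b01111011.
P[4]: T = 0b10010111, S = E(K, T) = 0b10001001; 0b10100011 ⊕ 0b10001001 = 0b00101010.
Blocks that differ from the original plaintext: P[1].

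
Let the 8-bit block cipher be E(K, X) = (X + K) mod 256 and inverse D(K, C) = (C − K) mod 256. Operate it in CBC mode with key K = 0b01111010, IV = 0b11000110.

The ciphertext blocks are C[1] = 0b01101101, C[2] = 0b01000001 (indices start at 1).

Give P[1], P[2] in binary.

CBC decryption: P_i = D(K, C_i) ⊕ C_{i−1}, with C_{0} = IV.
P[1]: D(K, 0b01101101) = 0b11110011; 0b11110011 ⊕ 0b11000110 = 0b00110101.
P[2]: D(K, 0b01000001) = 0b11000111; 0b11000111 ⊕ 0b01101101 = 0b10101010.

P[1] = 0b00110101, P[2] = 0b10101010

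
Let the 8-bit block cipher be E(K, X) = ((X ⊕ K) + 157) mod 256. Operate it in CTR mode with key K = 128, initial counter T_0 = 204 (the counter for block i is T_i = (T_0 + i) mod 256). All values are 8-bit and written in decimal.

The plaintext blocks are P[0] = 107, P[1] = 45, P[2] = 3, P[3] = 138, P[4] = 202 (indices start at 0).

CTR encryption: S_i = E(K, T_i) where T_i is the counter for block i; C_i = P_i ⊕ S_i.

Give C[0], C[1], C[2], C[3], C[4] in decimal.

C[0] = 130, C[1] = 199, C[2] = 232, C[3] = 102, C[4] = 39

C[0]: T = 204, S = E(K, T) = 233; 107 ⊕ 233 = 130.
C[1]: T = 205, S = E(K, T) = 234; 45 ⊕ 234 = 199.
C[2]: T = 206, S = E(K, T) = 235; 3 ⊕ 235 = 232.
C[3]: T = 207, S = E(K, T) = 236; 138 ⊕ 236 = 102.
C[4]: T = 208, S = E(K, T) = 237; 202 ⊕ 237 = 39.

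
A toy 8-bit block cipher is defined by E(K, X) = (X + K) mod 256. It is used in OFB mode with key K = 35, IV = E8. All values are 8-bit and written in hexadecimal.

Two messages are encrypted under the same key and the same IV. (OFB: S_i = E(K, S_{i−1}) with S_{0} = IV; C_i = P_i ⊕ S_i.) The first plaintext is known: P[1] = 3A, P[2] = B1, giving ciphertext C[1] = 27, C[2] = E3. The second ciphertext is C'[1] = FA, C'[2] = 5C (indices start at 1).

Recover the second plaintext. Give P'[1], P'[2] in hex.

In OFB with a reused IV, both messages share the same keystream S_i, so C_i ⊕ C'_i = P_i ⊕ P'_i and thus P'_i = P_i ⊕ C_i ⊕ C'_i.
P'[1]: 3A ⊕ 27 ⊕ FA = E7.
P'[2]: B1 ⊕ E3 ⊕ 5C = 0E.

P'[1] = E7, P'[2] = 0E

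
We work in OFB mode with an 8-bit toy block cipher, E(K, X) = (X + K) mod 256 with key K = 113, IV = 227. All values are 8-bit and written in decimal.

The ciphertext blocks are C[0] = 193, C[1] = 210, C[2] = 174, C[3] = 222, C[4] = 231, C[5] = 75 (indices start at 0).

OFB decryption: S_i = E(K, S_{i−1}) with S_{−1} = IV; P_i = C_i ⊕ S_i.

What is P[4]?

P[0]: S = E(K, 227) = 84; 193 ⊕ 84 = 149.
P[1]: S = E(K, 84) = 197; 210 ⊕ 197 = 23.
P[2]: S = E(K, 197) = 54; 174 ⊕ 54 = 152.
P[3]: S = E(K, 54) = 167; 222 ⊕ 167 = 121.
P[4]: S = E(K, 167) = 24; 231 ⊕ 24 = 255.

P[4] = 255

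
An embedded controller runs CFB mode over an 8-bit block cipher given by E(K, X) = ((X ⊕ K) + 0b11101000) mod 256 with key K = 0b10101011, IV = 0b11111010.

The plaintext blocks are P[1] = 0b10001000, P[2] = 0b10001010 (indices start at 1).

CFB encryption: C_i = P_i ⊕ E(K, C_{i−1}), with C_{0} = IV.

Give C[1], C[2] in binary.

C[1]: E(K, 0b11111010) = 0b00111001; 0b10001000 ⊕ 0b00111001 = 0b10110001.
C[2]: E(K, 0b10110001) = 0b00000010; 0b10001010 ⊕ 0b00000010 = 0b10001000.

C[1] = 0b10110001, C[2] = 0b10001000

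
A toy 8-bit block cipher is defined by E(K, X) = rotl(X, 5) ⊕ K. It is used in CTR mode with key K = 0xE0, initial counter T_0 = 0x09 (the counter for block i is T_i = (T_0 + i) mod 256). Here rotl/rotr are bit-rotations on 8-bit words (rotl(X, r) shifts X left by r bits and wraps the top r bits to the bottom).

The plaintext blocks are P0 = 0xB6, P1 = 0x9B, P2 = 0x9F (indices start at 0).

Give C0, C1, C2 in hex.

CTR encryption: S_i = E(K, T_i) where T_i is the counter for block i; C_i = P_i ⊕ S_i.
C0: T = 0x09, S = E(K, T) = 0xC1; 0xB6 ⊕ 0xC1 = 0x77.
C1: T = 0x0A, S = E(K, T) = 0xA1; 0x9B ⊕ 0xA1 = 0x3A.
C2: T = 0x0B, S = E(K, T) = 0x81; 0x9F ⊕ 0x81 = 0x1E.

C0 = 0x77, C1 = 0x3A, C2 = 0x1E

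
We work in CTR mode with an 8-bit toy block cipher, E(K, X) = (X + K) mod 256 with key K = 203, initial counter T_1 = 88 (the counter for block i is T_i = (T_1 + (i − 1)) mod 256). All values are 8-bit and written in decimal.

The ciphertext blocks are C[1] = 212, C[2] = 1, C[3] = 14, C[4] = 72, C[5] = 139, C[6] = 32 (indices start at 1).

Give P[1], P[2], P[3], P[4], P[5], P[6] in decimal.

CTR decryption: S_i = E(K, T_i) where T_i is the counter for block i; P_i = C_i ⊕ S_i.
P[1]: T = 88, S = E(K, T) = 35; 212 ⊕ 35 = 247.
P[2]: T = 89, S = E(K, T) = 36; 1 ⊕ 36 = 37.
P[3]: T = 90, S = E(K, T) = 37; 14 ⊕ 37 = 43.
P[4]: T = 91, S = E(K, T) = 38; 72 ⊕ 38 = 110.
P[5]: T = 92, S = E(K, T) = 39; 139 ⊕ 39 = 172.
P[6]: T = 93, S = E(K, T) = 40; 32 ⊕ 40 = 8.

P[1] = 247, P[2] = 37, P[3] = 43, P[4] = 110, P[5] = 172, P[6] = 8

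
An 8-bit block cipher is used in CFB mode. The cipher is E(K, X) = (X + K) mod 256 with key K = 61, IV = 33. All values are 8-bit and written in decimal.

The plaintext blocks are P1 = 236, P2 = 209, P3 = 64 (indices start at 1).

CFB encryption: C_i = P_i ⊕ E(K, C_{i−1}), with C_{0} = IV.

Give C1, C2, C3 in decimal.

C1: E(K, 33) = 94; 236 ⊕ 94 = 178.
C2: E(K, 178) = 239; 209 ⊕ 239 = 62.
C3: E(K, 62) = 123; 64 ⊕ 123 = 59.

C1 = 178, C2 = 62, C3 = 59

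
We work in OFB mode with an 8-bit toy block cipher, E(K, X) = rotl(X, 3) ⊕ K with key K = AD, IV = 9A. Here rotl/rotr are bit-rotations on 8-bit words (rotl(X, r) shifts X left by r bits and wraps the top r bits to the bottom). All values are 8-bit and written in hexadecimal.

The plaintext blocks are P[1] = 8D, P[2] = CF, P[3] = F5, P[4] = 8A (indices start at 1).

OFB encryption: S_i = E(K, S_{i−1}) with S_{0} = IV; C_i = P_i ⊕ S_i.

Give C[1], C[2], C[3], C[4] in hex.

C[1]: S = E(K, 9A) = 79; 8D ⊕ 79 = F4.
C[2]: S = E(K, 79) = 66; CF ⊕ 66 = A9.
C[3]: S = E(K, 66) = 9E; F5 ⊕ 9E = 6B.
C[4]: S = E(K, 9E) = 59; 8A ⊕ 59 = D3.

C[1] = F4, C[2] = A9, C[3] = 6B, C[4] = D3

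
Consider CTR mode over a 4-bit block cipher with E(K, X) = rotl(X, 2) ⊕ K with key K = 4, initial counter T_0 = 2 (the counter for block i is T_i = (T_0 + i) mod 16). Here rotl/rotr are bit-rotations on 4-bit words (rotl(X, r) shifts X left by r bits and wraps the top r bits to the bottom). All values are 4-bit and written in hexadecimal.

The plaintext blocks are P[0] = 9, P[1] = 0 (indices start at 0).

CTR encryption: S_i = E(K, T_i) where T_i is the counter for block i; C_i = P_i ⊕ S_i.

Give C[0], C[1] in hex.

C[0] = 5, C[1] = 8

C[0]: T = 2, S = E(K, T) = C; 9 ⊕ C = 5.
C[1]: T = 3, S = E(K, T) = 8; 0 ⊕ 8 = 8.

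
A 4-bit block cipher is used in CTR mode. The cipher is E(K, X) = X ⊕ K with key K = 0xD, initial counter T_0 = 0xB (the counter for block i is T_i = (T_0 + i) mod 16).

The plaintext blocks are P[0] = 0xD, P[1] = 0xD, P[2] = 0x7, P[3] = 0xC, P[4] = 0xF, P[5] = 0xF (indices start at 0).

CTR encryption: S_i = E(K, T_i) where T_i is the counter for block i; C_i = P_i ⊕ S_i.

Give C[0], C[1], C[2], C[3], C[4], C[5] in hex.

C[0] = 0xB, C[1] = 0xC, C[2] = 0x7, C[3] = 0xF, C[4] = 0xD, C[5] = 0x2

C[0]: T = 0xB, S = E(K, T) = 0x6; 0xD ⊕ 0x6 = 0xB.
C[1]: T = 0xC, S = E(K, T) = 0x1; 0xD ⊕ 0x1 = 0xC.
C[2]: T = 0xD, S = E(K, T) = 0x0; 0x7 ⊕ 0x0 = 0x7.
C[3]: T = 0xE, S = E(K, T) = 0x3; 0xC ⊕ 0x3 = 0xF.
C[4]: T = 0xF, S = E(K, T) = 0x2; 0xF ⊕ 0x2 = 0xD.
C[5]: T = 0x0, S = E(K, T) = 0xD; 0xF ⊕ 0xD = 0x2.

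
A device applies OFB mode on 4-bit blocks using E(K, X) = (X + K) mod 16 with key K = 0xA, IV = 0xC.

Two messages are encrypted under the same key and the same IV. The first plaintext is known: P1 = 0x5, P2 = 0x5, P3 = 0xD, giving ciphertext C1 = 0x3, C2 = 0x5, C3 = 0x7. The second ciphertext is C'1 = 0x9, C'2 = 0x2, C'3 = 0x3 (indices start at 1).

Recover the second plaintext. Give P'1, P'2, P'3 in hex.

P'1 = 0xF, P'2 = 0x2, P'3 = 0x9

In OFB with a reused IV, both messages share the same keystream S_i, so C_i ⊕ C'_i = P_i ⊕ P'_i and thus P'_i = P_i ⊕ C_i ⊕ C'_i.
P'1: 0x5 ⊕ 0x3 ⊕ 0x9 = 0xF.
P'2: 0x5 ⊕ 0x5 ⊕ 0x2 = 0x2.
P'3: 0xD ⊕ 0x7 ⊕ 0x3 = 0x9.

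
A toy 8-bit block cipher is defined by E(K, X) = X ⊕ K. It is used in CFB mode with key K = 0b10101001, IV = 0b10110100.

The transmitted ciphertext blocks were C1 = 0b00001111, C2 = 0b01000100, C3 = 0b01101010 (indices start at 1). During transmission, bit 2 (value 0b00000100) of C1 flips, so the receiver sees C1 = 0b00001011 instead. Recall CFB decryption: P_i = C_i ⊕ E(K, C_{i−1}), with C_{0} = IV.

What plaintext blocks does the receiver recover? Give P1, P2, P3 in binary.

P1 = 0b00010110, P2 = 0b11100110, P3 = 0b10000111

Only C1 changed, to 0b00001011. In CFB, a change in C_i flips the same bit in P_i and garbles P_{i+1}. Decrypting the received ciphertext:
P1: E(K, 0b10110100) = 0b00011101; 0b00001011 ⊕ 0b00011101 = 0b00010110.
P2: E(K, 0b00001011) = 0b10100010; 0b01000100 ⊕ 0b10100010 = 0b11100110.
P3: E(K, 0b01000100) = 0b11101101; 0b01101010 ⊕ 0b11101101 = 0b10000111.
Blocks that differ from the original plaintext: P1, P2.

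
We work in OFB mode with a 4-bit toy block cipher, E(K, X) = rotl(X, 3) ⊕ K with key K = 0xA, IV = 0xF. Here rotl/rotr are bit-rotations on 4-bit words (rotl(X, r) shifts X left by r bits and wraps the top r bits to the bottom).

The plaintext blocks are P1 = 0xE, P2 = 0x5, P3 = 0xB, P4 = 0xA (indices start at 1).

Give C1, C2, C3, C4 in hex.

OFB encryption: S_i = E(K, S_{i−1}) with S_{0} = IV; C_i = P_i ⊕ S_i.
C1: S = E(K, 0xF) = 0x5; 0xE ⊕ 0x5 = 0xB.
C2: S = E(K, 0x5) = 0x0; 0x5 ⊕ 0x0 = 0x5.
C3: S = E(K, 0x0) = 0xA; 0xB ⊕ 0xA = 0x1.
C4: S = E(K, 0xA) = 0xF; 0xA ⊕ 0xF = 0x5.

C1 = 0xB, C2 = 0x5, C3 = 0x1, C4 = 0x5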